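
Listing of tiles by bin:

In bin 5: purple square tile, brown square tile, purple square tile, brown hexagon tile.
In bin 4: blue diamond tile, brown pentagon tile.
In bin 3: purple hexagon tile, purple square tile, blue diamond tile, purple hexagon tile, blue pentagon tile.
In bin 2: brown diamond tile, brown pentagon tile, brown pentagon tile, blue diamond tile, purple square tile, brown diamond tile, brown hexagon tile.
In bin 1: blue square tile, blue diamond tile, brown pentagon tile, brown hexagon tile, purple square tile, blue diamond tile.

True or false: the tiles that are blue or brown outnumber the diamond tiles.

True

tiles that are blue or brown: 17.
diamond tiles: 7.
The claim requires 17 > 7, which holds.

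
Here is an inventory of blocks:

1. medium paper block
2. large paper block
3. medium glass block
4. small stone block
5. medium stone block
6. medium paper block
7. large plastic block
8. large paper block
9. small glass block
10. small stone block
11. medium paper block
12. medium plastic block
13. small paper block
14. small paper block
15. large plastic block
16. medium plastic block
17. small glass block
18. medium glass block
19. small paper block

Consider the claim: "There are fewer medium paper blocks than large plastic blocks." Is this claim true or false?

False

There are 3 medium paper blocks.
There are 2 large plastic blocks.
The claim requires 3 < 2, which does not hold.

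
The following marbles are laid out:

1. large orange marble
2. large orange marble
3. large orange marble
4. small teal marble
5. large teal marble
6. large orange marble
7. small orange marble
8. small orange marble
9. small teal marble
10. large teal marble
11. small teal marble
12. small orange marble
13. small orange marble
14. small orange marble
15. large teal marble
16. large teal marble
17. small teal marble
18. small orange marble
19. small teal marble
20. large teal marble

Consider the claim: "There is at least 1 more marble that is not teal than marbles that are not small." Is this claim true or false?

True

There are 10 marbles that are not teal.
There are 9 marbles that are not small.
The claim requires 10 − 9 = 1 ≥ 1, which holds.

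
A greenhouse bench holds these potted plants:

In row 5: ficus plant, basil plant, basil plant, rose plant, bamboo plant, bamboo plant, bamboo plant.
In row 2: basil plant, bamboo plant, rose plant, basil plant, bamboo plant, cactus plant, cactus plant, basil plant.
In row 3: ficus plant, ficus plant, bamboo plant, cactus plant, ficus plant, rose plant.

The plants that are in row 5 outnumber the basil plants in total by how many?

2

plants in row 5: 7.
basil plants: 5.
7 − 5 = 2.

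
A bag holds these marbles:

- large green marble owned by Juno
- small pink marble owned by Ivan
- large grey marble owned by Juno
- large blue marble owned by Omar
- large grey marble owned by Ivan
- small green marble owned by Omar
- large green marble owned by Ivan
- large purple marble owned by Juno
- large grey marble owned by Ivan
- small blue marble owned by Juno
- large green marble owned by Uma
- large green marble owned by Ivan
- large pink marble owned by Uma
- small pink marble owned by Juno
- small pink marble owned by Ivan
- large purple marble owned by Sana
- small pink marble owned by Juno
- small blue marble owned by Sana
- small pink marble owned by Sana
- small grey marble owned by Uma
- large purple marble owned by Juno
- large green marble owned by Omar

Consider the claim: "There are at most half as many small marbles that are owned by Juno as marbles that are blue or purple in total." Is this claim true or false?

Count of small marbles owned by Juno: 3.
There are 6 marbles that are blue or purple.
The claim requires 2 × 3 = 6 ≤ 6, which holds.

True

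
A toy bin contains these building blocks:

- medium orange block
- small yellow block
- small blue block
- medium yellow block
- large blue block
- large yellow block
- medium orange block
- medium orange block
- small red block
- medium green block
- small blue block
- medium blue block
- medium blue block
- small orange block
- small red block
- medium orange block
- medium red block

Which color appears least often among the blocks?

Counts by color: orange 5, blue 5, red 3, yellow 3, green 1.
The minimum is 1, held uniquely by green.

green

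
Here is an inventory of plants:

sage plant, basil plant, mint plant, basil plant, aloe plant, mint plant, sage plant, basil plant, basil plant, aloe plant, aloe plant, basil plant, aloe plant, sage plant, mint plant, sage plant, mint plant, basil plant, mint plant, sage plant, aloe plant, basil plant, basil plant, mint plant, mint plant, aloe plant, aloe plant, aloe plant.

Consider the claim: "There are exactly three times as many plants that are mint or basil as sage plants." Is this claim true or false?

True

|plants that are mint or basil| = 15.
|sage plants| = 5.
The claim requires 15 = 3 × 5 = 15, which holds.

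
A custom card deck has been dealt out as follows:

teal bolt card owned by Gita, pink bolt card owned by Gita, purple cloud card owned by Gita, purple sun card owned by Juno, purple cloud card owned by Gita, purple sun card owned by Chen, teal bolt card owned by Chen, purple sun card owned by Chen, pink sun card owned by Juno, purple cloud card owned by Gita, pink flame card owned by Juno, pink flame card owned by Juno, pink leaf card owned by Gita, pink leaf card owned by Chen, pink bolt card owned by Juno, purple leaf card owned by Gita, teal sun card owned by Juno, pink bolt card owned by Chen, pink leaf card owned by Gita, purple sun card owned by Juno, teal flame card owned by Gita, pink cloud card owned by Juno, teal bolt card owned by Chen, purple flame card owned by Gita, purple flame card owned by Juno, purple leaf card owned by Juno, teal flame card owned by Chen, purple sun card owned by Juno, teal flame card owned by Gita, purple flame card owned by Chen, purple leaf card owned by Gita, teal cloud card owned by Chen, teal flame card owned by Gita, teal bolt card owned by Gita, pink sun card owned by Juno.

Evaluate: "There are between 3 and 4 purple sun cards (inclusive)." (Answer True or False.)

False

There are 5 purple sun cards.
The claim requires 3 ≤ 5 ≤ 4, which does not hold.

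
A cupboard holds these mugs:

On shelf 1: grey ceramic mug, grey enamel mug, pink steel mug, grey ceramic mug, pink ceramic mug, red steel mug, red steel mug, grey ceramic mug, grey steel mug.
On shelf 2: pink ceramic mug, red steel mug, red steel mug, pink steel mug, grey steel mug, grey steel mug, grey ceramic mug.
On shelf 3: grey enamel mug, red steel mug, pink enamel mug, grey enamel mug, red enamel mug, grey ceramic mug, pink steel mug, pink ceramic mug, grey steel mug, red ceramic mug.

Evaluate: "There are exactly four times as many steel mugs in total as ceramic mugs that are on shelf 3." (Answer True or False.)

True

steel mugs: 12.
ceramic mugs on shelf 3: 3.
The claim requires 12 = 4 × 3 = 12, which holds.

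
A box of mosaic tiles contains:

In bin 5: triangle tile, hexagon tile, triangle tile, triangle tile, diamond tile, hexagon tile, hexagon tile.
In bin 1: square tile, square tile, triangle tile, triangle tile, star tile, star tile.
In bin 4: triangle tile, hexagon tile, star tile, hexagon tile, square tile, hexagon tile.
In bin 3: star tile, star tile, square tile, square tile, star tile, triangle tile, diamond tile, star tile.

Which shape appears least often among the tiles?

Counts by shape: star 7, triangle 7, hexagon 6, square 5, diamond 2.
The minimum is 2, held uniquely by diamond.

diamond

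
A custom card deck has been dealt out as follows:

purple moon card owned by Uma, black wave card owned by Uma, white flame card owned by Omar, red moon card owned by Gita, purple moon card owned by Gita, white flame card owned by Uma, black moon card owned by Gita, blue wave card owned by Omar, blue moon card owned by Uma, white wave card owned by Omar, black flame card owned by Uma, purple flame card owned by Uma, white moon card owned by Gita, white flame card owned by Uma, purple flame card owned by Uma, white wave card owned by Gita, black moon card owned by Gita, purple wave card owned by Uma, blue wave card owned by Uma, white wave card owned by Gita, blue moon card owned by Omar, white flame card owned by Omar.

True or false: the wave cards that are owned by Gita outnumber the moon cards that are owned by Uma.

wave cards owned by Gita: 2.
moon cards owned by Uma: 2.
The claim requires 2 > 2, which does not hold.

False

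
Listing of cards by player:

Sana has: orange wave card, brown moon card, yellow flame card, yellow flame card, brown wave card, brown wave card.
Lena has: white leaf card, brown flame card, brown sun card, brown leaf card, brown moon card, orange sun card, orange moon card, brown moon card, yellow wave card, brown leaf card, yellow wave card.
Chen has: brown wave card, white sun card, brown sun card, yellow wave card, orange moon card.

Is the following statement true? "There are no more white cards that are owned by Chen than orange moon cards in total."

|white cards owned by Chen| = 1.
|orange moon cards| = 2.
The claim requires 1 ≤ 2, which holds.

True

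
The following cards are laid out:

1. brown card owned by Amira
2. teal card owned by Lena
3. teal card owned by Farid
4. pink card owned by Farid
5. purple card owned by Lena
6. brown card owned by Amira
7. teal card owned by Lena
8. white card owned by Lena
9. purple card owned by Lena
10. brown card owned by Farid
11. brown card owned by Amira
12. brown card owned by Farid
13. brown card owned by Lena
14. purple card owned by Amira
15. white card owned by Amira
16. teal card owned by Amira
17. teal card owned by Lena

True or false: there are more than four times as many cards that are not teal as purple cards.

False

There are 12 cards that are not teal.
There are 3 purple cards.
The claim requires 12 > 4 × 3 = 12, which does not hold.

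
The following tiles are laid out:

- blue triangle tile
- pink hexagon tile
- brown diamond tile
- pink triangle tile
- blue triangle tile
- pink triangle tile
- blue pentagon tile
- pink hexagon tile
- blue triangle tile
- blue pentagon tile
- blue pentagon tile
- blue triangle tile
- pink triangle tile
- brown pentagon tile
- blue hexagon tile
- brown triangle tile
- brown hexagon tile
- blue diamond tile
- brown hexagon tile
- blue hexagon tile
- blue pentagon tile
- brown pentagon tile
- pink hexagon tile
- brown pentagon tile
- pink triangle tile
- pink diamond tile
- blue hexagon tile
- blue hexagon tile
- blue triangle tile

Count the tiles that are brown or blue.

21

blue: 14; brown: 7; together 14 + 7 = 21.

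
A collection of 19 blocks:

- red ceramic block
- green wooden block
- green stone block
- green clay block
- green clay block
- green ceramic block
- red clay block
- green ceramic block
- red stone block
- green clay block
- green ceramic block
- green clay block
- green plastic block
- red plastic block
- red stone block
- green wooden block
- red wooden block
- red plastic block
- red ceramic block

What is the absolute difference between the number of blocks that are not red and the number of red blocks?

blocks that are not red: 11. red blocks: 8.
|11 − 8| = 11 − 8 = 3.

3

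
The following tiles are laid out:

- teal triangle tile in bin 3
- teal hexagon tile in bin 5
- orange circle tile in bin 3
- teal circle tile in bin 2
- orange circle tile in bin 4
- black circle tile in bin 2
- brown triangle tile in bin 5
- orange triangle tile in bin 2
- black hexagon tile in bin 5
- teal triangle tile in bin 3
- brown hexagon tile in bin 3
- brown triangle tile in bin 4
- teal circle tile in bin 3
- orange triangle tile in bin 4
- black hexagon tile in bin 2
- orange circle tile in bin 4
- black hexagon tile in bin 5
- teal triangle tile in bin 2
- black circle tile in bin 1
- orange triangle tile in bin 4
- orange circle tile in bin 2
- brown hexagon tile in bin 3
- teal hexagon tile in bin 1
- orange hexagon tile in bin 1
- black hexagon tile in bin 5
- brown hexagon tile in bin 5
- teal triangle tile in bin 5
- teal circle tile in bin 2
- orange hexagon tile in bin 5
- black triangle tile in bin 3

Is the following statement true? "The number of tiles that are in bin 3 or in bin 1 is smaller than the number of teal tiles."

There are 10 tiles in bin 3 or in bin 1.
There are 9 teal tiles.
The claim requires 10 < 9, which does not hold.

False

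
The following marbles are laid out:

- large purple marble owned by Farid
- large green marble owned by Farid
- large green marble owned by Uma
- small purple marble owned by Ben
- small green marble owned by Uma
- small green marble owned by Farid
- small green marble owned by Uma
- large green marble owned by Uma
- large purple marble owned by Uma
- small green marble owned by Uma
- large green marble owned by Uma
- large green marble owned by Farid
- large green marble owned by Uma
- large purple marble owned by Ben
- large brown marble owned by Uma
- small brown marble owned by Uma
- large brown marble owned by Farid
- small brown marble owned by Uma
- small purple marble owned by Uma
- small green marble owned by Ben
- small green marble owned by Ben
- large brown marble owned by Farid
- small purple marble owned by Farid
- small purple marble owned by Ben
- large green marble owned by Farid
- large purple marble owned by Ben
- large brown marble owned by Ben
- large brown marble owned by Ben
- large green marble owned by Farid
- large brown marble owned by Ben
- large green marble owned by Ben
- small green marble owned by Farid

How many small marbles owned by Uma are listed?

6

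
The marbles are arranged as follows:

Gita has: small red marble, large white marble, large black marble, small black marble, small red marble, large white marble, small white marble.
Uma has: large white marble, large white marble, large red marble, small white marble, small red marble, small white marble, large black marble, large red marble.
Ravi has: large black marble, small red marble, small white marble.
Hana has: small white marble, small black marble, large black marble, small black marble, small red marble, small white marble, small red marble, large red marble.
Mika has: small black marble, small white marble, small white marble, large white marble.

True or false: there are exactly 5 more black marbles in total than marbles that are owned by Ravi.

True

black marbles: 8.
marbles owned by Ravi: 3.
The claim requires 8 − 3 (= 5) to equal 5, which holds.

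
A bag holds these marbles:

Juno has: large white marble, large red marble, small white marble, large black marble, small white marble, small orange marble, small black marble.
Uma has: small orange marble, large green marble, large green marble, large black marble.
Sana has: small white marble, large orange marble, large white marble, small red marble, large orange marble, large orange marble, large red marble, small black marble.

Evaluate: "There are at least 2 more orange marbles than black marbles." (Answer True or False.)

There are 5 orange marbles.
There are 4 black marbles.
The claim requires 5 − 4 = 1 ≥ 2, which does not hold.

False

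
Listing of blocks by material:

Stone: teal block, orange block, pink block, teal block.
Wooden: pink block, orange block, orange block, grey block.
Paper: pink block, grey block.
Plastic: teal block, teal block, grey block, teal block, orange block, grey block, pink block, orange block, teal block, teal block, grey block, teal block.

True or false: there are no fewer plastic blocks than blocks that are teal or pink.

True

There are 12 plastic blocks.
There are 12 blocks that are teal or pink.
The claim requires 12 ≥ 12, which holds.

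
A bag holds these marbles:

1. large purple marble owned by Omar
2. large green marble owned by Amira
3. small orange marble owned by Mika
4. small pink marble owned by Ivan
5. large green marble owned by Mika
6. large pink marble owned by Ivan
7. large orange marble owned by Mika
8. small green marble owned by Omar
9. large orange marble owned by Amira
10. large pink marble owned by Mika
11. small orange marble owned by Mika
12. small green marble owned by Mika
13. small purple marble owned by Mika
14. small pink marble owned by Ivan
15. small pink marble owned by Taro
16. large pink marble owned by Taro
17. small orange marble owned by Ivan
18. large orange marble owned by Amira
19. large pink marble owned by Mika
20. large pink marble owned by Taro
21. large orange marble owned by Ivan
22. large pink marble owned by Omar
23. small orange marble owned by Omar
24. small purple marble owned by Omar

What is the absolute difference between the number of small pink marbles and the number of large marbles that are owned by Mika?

small pink marbles: 3. large marbles owned by Mika: 4.
|3 − 4| = 4 − 3 = 1.

1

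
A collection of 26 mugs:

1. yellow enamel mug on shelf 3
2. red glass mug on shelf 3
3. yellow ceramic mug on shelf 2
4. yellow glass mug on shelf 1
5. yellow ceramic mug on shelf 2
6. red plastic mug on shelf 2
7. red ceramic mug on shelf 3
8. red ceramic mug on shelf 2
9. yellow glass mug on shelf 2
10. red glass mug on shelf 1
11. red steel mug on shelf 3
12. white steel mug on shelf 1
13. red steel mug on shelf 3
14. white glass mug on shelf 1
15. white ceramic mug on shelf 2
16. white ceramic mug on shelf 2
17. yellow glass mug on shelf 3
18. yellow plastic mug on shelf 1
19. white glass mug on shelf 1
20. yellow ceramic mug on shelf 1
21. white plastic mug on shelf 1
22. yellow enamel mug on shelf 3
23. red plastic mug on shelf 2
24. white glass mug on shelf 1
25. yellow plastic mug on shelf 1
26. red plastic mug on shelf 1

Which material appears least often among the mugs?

Counts by material: glass 8, ceramic 7, plastic 6, steel 3, enamel 2.
The minimum is 2, held uniquely by enamel.

enamel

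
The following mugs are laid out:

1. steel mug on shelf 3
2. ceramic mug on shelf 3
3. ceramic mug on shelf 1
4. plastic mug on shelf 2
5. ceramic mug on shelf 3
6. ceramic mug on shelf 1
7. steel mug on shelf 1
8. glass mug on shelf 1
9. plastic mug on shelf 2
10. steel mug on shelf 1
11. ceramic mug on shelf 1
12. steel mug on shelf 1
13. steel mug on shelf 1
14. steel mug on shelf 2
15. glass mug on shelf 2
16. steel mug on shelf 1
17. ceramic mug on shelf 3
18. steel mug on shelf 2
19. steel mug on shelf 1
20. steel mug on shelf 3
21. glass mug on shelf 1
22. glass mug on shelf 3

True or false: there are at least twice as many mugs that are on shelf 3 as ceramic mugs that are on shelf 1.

There are 6 mugs on shelf 3.
There are 3 ceramic mugs on shelf 1.
The claim requires 6 ≥ 2 × 3 = 6, which holds.

True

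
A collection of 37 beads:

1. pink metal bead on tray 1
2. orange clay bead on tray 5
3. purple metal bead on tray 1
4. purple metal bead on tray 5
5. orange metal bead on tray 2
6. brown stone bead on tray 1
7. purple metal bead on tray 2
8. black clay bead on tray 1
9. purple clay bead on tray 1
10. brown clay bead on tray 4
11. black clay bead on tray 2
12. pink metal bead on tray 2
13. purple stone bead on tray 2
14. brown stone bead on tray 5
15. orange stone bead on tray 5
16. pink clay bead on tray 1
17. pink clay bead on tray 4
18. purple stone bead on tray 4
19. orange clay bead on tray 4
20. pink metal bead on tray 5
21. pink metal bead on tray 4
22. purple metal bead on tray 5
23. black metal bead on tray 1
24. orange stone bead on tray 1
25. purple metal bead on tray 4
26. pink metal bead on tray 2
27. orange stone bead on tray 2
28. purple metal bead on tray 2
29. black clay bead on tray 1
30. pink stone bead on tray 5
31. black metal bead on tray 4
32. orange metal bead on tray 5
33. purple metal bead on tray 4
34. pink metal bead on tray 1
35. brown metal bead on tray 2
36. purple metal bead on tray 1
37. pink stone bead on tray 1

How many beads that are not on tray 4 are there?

29

Total beads: 37; with the excluded value: 8; remaining 37 − 8 = 29.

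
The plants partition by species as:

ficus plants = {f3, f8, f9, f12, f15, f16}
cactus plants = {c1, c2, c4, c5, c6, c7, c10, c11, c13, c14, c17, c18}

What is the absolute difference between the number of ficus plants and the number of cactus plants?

6

ficus plants: 6. cactus plants: 12.
|6 − 12| = 12 − 6 = 6.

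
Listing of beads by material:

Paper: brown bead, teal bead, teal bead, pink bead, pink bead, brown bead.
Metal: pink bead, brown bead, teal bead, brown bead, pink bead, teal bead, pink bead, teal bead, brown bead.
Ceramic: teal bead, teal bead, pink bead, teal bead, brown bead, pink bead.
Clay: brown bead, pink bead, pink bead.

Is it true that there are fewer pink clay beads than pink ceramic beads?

|pink clay beads| = 2.
|pink ceramic beads| = 2.
The claim requires 2 < 2, which does not hold.

False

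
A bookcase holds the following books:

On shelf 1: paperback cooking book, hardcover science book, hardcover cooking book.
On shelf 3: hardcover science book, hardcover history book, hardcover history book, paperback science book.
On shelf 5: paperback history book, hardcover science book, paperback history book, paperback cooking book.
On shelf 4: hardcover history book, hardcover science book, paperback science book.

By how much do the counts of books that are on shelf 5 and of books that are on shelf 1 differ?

1

books on shelf 5: 4. books on shelf 1: 3.
|4 − 3| = 4 − 3 = 1.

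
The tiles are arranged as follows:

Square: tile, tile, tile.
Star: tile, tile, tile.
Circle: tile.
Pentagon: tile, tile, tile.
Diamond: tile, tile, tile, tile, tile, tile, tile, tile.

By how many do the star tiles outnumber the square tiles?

star tiles: 3.
square tiles: 3.
3 − 3 = 0.

0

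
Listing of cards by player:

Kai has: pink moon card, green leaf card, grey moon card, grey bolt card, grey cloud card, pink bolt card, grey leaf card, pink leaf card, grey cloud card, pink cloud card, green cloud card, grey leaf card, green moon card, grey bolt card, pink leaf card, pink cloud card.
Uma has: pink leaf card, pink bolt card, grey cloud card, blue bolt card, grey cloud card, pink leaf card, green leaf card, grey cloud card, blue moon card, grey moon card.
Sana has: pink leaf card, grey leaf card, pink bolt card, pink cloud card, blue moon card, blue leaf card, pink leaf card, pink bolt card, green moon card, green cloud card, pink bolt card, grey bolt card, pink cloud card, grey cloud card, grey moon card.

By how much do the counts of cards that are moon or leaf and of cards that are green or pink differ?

cards that are moon or leaf: 20. cards that are green or pink: 22.
|20 − 22| = 22 − 20 = 2.

2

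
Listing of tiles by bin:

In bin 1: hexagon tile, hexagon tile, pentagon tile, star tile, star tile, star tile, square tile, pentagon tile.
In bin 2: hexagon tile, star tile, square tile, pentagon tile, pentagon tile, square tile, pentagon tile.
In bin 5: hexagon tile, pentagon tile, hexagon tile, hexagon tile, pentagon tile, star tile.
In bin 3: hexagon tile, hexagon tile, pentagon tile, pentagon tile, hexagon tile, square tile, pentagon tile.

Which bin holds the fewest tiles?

bin 5

Counts by bin: bin 1→8, bin 2→7, bin 3→7, bin 5→6.
The minimum is 6, held uniquely by bin 5.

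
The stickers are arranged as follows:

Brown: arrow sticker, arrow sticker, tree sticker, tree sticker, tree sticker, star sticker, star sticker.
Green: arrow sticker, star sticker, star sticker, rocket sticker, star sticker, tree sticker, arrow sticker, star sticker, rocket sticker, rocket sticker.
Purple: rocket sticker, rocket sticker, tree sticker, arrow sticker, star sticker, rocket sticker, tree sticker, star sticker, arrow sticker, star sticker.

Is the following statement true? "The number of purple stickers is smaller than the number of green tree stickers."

False

There are 10 purple stickers.
There is 1 green tree sticker.
The claim requires 10 < 1, which does not hold.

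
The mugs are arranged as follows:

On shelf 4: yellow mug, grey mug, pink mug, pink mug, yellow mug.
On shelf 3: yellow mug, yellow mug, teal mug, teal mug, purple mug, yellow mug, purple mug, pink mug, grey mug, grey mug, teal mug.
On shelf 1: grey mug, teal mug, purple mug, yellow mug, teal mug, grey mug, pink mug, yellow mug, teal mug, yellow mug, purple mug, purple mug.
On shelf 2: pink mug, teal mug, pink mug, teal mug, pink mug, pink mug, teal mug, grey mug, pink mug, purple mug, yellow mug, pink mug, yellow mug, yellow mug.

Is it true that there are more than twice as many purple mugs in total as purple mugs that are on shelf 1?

False

purple mugs: 6.
purple mugs on shelf 1: 3.
The claim requires 6 > 2 × 3 = 6, which does not hold.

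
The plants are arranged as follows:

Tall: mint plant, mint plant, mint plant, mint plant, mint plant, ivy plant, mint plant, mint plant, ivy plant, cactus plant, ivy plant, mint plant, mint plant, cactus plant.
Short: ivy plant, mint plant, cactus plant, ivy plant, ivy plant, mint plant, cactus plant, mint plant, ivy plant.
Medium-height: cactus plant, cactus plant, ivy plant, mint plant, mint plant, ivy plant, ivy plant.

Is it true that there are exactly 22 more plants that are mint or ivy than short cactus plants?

|plants that are mint or ivy| = 24.
|short cactus plants| = 2.
The claim requires 24 − 2 (= 22) to equal 22, which holds.

True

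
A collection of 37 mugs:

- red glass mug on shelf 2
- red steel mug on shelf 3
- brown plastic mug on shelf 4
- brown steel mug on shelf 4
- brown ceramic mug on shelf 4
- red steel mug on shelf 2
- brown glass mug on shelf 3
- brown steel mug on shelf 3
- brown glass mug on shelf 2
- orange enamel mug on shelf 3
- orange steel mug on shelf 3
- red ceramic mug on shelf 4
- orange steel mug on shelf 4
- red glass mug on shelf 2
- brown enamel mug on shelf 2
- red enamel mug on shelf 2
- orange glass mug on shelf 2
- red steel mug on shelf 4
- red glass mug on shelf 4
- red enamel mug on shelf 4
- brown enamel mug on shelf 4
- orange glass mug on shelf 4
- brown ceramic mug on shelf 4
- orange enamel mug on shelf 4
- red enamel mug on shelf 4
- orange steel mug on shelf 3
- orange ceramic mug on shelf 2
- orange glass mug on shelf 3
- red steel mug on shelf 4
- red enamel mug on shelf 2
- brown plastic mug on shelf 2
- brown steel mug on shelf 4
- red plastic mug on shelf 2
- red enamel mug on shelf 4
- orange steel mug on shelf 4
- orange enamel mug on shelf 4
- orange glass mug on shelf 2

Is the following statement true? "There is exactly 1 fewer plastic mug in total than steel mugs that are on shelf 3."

True

plastic mugs: 3.
steel mugs on shelf 3: 4.
The claim requires 4 − 3 (= 1) to equal 1, which holds.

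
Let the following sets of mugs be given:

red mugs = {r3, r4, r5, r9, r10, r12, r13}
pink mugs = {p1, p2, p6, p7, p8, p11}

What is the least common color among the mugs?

pink

Counts by color: red 7, pink 6.
The minimum is 6, held uniquely by pink.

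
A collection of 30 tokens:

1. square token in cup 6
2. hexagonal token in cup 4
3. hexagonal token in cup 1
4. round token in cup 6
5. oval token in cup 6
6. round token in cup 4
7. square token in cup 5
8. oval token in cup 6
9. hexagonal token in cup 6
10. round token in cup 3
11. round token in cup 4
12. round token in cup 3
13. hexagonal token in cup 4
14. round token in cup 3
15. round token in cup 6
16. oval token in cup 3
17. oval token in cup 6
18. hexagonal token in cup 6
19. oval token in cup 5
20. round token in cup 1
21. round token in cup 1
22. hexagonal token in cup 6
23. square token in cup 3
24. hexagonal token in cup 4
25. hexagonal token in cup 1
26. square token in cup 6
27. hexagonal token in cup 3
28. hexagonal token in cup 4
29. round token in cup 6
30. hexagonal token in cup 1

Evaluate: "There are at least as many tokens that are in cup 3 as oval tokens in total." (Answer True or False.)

True

There are 6 tokens in cup 3.
There are 5 oval tokens.
The claim requires 6 ≥ 5, which holds.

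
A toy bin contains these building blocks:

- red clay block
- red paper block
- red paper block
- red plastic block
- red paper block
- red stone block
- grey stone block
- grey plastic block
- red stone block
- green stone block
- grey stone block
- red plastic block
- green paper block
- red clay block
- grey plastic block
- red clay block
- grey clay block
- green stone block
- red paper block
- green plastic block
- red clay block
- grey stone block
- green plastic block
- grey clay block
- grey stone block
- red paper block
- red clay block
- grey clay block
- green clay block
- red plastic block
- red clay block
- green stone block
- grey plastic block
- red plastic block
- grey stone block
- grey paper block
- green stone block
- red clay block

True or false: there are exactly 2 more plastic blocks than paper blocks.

plastic blocks: 9.
paper blocks: 7.
The claim requires 9 − 7 (= 2) to equal 2, which holds.

True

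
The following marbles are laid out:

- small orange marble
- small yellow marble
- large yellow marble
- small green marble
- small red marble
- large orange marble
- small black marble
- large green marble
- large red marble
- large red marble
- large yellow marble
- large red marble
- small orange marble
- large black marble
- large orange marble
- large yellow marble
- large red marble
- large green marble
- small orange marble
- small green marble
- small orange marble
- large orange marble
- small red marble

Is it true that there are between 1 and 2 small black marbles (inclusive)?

True

small black marbles: 1.
The claim requires 1 ≤ 1 ≤ 2, which holds.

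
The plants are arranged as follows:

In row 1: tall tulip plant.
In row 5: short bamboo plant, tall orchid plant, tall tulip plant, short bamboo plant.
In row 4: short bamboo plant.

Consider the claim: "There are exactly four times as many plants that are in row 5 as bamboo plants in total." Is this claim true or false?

False

plants in row 5: 4.
bamboo plants: 3.
The claim requires 4 = 4 × 3 = 12, which does not hold.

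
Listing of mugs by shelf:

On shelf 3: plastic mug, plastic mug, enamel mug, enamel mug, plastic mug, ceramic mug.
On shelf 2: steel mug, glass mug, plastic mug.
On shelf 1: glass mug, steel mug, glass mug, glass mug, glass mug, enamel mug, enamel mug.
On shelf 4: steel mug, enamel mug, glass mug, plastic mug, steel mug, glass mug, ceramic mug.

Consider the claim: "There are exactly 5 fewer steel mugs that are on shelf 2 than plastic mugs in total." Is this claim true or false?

False

|steel mugs on shelf 2| = 1.
|plastic mugs| = 5.
The claim requires 5 − 1 (= 4) to equal 5, which does not hold.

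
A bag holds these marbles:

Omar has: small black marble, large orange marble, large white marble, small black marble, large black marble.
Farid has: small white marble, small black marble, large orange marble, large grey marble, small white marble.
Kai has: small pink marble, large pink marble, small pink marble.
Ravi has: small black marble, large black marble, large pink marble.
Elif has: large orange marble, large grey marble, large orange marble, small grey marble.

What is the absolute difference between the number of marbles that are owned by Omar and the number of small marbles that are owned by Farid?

marbles owned by Omar: 5. small marbles owned by Farid: 3.
|5 − 3| = 5 − 3 = 2.

2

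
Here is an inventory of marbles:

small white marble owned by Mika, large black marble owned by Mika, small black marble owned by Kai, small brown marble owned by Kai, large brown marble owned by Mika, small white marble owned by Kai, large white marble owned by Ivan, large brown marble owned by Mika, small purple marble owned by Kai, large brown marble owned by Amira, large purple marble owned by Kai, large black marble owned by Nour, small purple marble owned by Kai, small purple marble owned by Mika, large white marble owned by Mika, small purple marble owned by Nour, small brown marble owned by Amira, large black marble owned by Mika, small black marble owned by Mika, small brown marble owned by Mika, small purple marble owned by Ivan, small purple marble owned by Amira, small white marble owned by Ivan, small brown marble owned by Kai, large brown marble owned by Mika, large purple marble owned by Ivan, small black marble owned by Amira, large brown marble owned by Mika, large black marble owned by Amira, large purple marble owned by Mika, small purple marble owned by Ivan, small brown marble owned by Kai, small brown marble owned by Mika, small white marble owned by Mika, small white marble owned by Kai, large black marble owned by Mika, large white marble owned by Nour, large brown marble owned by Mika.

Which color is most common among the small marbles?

Counts by color (restricted to small marbles): purple 7, brown 6, white 5, black 3.
The maximum is 7, held uniquely by purple.

purple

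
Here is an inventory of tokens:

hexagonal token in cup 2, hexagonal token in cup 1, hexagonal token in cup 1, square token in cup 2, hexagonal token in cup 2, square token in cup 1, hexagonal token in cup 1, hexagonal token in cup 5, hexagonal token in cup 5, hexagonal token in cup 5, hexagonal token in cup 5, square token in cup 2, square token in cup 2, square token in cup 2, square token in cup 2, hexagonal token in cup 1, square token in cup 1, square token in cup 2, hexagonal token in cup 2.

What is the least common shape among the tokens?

Counts by shape: hexagonal 11, square 8.
The minimum is 8, held uniquely by square.

square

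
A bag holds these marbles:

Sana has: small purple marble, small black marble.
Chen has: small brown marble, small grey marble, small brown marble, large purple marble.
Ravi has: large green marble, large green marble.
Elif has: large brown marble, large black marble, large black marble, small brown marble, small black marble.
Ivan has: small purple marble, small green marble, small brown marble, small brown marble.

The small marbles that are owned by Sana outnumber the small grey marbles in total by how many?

small marbles owned by Sana: 2.
small grey marbles: 1.
2 − 1 = 1.

1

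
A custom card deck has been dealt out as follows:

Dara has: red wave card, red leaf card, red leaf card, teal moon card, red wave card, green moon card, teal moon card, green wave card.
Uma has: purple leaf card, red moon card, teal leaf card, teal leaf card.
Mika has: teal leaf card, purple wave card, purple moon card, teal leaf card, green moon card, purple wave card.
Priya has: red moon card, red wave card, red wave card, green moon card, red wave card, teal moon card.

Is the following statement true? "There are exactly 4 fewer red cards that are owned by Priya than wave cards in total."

True

|red cards owned by Priya| = 4.
|wave cards| = 8.
The claim requires 8 − 4 (= 4) to equal 4, which holds.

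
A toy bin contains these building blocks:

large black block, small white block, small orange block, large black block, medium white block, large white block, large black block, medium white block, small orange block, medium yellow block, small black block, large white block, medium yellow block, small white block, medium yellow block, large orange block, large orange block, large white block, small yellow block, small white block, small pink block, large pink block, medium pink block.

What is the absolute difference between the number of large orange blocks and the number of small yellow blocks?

1

large orange blocks: 2. small yellow blocks: 1.
|2 − 1| = 2 − 1 = 1.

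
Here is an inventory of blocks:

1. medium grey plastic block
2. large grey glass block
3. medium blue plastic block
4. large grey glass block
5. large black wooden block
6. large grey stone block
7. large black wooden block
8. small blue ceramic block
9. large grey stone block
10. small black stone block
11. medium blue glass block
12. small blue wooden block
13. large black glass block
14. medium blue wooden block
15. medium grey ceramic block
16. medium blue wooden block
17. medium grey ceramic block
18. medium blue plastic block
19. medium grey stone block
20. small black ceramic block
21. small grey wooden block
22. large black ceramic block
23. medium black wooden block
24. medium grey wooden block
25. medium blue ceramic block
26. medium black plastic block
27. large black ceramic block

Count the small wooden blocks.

2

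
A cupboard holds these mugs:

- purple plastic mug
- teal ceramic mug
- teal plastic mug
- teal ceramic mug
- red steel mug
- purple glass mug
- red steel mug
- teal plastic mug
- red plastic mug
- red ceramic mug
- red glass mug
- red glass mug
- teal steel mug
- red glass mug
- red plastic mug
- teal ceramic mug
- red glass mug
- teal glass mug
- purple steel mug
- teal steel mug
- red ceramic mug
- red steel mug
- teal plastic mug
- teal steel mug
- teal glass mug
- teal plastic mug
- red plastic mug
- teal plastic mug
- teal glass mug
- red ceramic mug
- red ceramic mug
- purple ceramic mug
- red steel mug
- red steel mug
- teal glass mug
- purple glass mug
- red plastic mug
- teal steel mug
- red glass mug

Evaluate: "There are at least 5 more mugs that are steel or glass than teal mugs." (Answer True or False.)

True

|mugs that are steel or glass| = 21.
|teal mugs| = 16.
The claim requires 21 − 16 = 5 ≥ 5, which holds.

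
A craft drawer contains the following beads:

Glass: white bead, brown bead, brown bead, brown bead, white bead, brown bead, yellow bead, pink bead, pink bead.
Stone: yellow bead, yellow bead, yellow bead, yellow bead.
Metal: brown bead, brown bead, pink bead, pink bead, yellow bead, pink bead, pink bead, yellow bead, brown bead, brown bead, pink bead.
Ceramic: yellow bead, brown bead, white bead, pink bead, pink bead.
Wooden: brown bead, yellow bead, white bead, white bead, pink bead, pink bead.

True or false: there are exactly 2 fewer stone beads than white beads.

False

There are 4 stone beads.
There are 5 white beads.
The claim requires 5 − 4 (= 1) to equal 2, which does not hold.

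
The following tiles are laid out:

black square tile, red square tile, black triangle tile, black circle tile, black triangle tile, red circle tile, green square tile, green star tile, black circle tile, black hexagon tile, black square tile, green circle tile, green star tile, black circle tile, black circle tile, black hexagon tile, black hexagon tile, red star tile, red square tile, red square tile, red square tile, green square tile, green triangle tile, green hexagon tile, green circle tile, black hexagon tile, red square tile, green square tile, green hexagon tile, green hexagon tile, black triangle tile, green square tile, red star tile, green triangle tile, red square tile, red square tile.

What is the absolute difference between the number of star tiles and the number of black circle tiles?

0

star tiles: 4. black circle tiles: 4.
|4 − 4| = 4 − 4 = 0.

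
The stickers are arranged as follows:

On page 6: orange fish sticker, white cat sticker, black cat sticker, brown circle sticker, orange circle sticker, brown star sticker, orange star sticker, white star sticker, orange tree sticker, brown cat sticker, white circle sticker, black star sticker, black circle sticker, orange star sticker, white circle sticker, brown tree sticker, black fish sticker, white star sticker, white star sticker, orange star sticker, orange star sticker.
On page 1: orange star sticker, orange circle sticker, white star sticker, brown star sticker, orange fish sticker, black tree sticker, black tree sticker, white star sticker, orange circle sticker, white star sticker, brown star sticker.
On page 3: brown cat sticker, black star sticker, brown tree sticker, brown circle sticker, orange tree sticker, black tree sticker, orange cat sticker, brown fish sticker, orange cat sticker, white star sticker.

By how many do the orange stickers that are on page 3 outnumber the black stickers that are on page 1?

orange stickers on page 3: 3.
black stickers on page 1: 2.
3 − 2 = 1.

1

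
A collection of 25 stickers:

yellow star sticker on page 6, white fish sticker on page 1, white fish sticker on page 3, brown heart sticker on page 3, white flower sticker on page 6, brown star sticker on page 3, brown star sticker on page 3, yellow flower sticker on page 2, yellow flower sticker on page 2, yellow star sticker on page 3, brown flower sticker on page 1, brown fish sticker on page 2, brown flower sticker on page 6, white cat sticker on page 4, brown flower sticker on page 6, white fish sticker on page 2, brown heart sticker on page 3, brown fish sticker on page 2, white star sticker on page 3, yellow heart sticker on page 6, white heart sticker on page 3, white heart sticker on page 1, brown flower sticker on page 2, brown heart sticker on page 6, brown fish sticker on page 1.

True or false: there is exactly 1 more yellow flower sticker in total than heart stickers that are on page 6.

yellow flower stickers: 2.
heart stickers on page 6: 2.
The claim requires 2 − 2 (= 0) to equal 1, which does not hold.

False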